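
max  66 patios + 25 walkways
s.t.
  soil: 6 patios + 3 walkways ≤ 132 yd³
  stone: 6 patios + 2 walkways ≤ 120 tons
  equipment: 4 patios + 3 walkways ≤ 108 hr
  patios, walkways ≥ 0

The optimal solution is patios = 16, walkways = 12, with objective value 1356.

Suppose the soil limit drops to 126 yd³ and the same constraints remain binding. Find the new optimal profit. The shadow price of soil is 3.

Δb = -6, so new z* = 1356 + (3)·(-6) = 1356 − 18 = 1338.

1338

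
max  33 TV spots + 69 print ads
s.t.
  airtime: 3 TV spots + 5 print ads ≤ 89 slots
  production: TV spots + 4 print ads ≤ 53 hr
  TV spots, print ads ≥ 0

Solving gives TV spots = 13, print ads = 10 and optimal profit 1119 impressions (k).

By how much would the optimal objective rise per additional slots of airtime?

Both airtime and production are binding at x*.
The binding rows give the dual system: 3·y_airtime + 1·y_production = 33 and 5·y_airtime + 4·y_production = 69.
→ y_airtime = 9 and y_production = 6.
Shadow price of airtime = 9.

9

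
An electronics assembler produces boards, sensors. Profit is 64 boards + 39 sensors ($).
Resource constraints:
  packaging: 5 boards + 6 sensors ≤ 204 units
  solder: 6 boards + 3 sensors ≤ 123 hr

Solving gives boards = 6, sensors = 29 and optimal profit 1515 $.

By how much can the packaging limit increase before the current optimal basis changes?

Binding constraints: packaging, solder. The basis is B = [[5,6],[6,3]] with det -21.
Per unit increase in packaging, x* moves by d = (-0.1429, 0.2857).
The basis stays optimal until boards reaches 0; allowable increase = 42 units.

42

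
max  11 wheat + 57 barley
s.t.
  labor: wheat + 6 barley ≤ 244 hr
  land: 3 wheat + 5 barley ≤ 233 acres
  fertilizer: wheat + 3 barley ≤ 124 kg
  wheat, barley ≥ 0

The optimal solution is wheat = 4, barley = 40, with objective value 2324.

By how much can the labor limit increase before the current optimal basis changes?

4

Binding constraints: labor, fertilizer. The basis is B = [[1,6],[1,3]] with det -3.
Per unit increase in labor, x* moves by d = (-1, 0.3333).
The basis stays optimal until wheat reaches 0; allowable increase = 4 hr.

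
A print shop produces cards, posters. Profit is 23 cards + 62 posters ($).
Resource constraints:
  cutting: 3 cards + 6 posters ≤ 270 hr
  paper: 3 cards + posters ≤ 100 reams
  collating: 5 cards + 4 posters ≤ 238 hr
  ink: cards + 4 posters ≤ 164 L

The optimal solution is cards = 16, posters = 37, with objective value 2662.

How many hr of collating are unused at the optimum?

collating used = 5·16 + 4·37 = 228; slack = 238 − 228 = 10.

10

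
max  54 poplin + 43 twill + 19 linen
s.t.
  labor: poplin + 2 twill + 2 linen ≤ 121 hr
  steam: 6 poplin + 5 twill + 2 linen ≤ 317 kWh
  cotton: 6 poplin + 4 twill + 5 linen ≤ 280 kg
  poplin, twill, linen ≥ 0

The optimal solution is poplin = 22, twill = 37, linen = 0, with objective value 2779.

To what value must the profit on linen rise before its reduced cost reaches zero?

At the optimum: labor uses 96 of 121 (slack = 25); steam uses 317 of 317 (binding); cotton uses 280 of 280 (binding).
Slack constraints have shadow price 0 (complementary slackness).
From A_Bᵀ y = c: 6·y_steam + 6·y_cotton = 54; 5·y_steam + 4·y_cotton = 43.
Solving: y_steam = 7, y_cotton = 2.
linen enters the basis when its profit ≥ yᵀa₃ = 7·2 + 2·5 = 24.

24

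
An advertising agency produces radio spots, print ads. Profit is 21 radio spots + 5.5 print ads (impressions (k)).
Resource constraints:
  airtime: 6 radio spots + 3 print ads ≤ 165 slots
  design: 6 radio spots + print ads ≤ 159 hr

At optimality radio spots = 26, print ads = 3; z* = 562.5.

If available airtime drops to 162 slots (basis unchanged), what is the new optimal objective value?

Both airtime and design are binding at x*.
Dual feasibility on the basic columns requires 6·y_airtime + 6·y_design = 21, 3·y_airtime + 1·y_design = 5.5.
→ y_airtime = 1 and y_design = 2.5.
Δz = y_airtime·Δb = 1 × (-3) = -3, so new z* = 562.5 − 3 = 559.5.

559.5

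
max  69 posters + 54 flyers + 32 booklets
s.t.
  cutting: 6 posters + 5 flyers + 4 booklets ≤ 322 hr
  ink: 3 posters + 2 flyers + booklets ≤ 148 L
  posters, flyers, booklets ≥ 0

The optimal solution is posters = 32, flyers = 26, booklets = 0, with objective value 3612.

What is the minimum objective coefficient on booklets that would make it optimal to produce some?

At the optimum: cutting uses 322 of 322 (binding); ink uses 148 of 148 (binding).
From A_Bᵀ y = c: 6·y_cutting + 3·y_ink = 69; 5·y_cutting + 2·y_ink = 54.
→ y_cutting = 8 and y_ink = 7.
booklets enters the basis when its profit ≥ yᵀa₃ = 8·4 + 7·1 = 39.

39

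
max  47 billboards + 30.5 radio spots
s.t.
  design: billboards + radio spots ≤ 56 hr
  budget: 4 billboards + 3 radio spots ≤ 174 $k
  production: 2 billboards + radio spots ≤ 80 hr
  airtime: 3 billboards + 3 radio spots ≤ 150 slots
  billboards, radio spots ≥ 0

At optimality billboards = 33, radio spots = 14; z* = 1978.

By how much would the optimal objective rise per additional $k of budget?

7

Check each constraint at x*: design 47/56 (slack 9); budget 174/174 (tight); production 80/80 (tight); airtime 141/150 (slack 9).
Since design, airtime are not tight, their duals are 0.
The binding rows give the dual system: 4·y_budget + 2·y_production = 47 and 3·y_budget + 1·y_production = 30.5.
Solving: y_budget = 7, y_production = 9.5.
Shadow price of budget = 7.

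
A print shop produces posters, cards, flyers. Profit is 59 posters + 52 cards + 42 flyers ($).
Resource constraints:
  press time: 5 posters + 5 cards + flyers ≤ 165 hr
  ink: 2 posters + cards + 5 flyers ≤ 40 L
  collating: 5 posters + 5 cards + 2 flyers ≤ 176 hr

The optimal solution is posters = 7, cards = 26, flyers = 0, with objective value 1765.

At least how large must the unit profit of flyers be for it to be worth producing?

44

Check each constraint at x*: press time 165/165 (tight); ink 40/40 (tight); collating 165/176 (slack 11).
Slack constraints have shadow price 0 (complementary slackness).
From A_Bᵀ y = c: 5·y_press time + 2·y_ink = 59; 5·y_press time + 1·y_ink = 52.
Solving: y_press time = 9, y_ink = 7.
flyers enters the basis when its profit ≥ yᵀa₃ = 9·1 + 7·5 = 44.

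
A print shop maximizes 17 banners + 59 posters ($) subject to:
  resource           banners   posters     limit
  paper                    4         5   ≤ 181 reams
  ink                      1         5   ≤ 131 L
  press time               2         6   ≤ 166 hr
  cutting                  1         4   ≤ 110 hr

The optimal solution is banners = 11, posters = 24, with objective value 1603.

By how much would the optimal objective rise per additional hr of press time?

6.5

Check each constraint at x*: paper 164/181 (slack 17); ink 131/131 (tight); press time 166/166 (tight); cutting 107/110 (slack 3).
Slack constraints have shadow price 0 (complementary slackness).
From A_Bᵀ y = c: 1·y_ink + 2·y_press time = 17; 5·y_ink + 6·y_press time = 59.
→ y_ink = 4 and y_press time = 6.5.
Shadow price of press time = 6.5.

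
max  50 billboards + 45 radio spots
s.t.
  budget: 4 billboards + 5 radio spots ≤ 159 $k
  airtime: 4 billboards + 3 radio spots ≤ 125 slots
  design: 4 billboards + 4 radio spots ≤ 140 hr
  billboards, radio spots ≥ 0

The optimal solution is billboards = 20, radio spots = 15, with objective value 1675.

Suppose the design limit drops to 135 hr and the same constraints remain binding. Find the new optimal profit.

Binding: airtime and design. Non-binding: budget (4 unused).
By complementary slackness, y = 0 for the non-binding constraint.
Dual feasibility on the basic columns requires 4·y_airtime + 4·y_design = 50, 3·y_airtime + 4·y_design = 45.
→ y_airtime = 5 and y_design = 7.5.
Δz = y_design·Δb = 7.5 × (-5) = -37.5, so new z* = 1675 − 37.5 = 1637.5.

1637.5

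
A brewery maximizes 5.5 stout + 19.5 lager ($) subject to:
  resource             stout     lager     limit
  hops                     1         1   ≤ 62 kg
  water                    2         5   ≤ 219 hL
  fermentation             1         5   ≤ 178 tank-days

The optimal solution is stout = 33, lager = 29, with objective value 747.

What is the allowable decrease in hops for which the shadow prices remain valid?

26.4

Binding constraints: hops, fermentation. The basis is B = [[1,1],[1,5]] with det 4.
Per unit decrease in hops, x* moves by d = (-1.25, 0.25).
The basis stays optimal until stout reaches 0; allowable decrease = 26.4 kg.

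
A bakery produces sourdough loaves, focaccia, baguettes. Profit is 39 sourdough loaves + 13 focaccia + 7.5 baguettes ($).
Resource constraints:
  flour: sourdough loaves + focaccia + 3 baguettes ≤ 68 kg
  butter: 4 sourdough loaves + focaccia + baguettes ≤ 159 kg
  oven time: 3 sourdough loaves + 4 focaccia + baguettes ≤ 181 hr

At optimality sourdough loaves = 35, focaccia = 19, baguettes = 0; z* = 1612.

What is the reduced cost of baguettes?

At the optimum: flour uses 54 of 68 (slack = 14); butter uses 159 of 159 (binding); oven time uses 181 of 181 (binding).
By complementary slackness, y = 0 for the non-binding constraint.
From A_Bᵀ y = c: 4·y_butter + 3·y_oven time = 39; 1·y_butter + 4·y_oven time = 13.
Solving: y_butter = 9, y_oven time = 1.
Reduced cost of baguettes: c₃ − yᵀa₃ = 7.5 − (9·1 + 1·1) = 7.5 − 10 = -2.5.

-2.5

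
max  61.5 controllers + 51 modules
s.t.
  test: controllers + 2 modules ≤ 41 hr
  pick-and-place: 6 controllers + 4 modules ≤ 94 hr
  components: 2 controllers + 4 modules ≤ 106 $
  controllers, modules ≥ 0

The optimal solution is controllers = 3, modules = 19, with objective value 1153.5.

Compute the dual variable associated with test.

Check each constraint at x*: test 41/41 (tight); pick-and-place 94/94 (tight); components 82/106 (slack 24).
Since components is not tight, its dual is 0.
Dual feasibility on the basic columns requires 1·y_test + 6·y_pick-and-place = 61.5, 2·y_test + 4·y_pick-and-place = 51.
This yields shadow prices y_test = 7.5, y_pick-and-place = 9.
Shadow price of test = 7.5.

7.5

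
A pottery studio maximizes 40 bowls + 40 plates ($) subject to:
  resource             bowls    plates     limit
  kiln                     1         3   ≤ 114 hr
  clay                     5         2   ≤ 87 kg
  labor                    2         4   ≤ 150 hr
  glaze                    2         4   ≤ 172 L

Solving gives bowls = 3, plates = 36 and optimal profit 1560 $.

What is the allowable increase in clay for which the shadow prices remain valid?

288

Binding constraints: clay, labor. The basis is B = [[5,2],[2,4]] with det 16.
Per unit increase in clay, x* moves by d = (0.25, -0.125).
The basis stays optimal until plates reaches 0; allowable increase = 288 kg.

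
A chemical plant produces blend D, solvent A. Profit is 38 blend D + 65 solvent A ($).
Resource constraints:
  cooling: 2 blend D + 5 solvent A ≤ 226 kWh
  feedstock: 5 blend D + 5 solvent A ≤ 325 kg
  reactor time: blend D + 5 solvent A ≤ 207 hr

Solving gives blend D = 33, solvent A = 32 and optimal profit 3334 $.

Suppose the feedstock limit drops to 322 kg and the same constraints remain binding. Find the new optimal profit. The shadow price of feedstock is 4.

Δb = -3, so new z* = 3334 + (4)·(-3) = 3334 − 12 = 3322.

3322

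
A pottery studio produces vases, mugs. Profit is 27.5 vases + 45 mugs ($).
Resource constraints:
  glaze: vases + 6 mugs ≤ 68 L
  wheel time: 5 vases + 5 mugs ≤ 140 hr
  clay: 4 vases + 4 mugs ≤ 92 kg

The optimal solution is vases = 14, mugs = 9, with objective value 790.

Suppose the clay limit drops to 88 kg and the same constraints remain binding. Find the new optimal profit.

Binding: glaze and clay. Non-binding: wheel time (25 unused).
Since wheel time is not tight, its dual is 0.
The binding rows give the dual system: 1·y_glaze + 4·y_clay = 27.5 and 6·y_glaze + 4·y_clay = 45.
→ y_glaze = 3.5 and y_clay = 6.
Δz = y_clay·Δb = 6 × (-4) = -24, so new z* = 790 − 24 = 766.

766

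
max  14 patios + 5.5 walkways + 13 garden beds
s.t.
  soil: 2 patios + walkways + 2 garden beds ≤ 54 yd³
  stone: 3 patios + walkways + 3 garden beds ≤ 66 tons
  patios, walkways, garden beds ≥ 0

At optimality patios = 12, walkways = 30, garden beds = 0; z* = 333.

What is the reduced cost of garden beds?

Check each constraint at x*: soil 54/54 (tight); stone 66/66 (tight).
From A_Bᵀ y = c: 2·y_soil + 3·y_stone = 14; 1·y_soil + 1·y_stone = 5.5.
This yields shadow prices y_soil = 2.5, y_stone = 3.
Reduced cost of garden beds: c₃ − yᵀa₃ = 13 − (2.5·2 + 3·3) = 13 − 14 = -1.

-1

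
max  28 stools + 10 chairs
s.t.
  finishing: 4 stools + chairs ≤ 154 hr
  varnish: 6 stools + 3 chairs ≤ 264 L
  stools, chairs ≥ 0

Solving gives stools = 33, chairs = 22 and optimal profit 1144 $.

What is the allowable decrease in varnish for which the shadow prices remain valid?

Binding constraints: finishing, varnish. The basis is B = [[4,1],[6,3]] with det 6.
Per unit decrease in varnish, x* moves by d = (0.1667, -0.6667).
The basis stays optimal until chairs reaches 0; allowable decrease = 33 L.

33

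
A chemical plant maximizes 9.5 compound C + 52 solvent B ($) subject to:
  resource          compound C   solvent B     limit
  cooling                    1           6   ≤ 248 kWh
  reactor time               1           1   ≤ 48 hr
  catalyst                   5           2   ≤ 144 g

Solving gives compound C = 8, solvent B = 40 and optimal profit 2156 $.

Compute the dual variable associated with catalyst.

0

At the optimum: cooling uses 248 of 248 (binding); reactor time uses 48 of 48 (binding); catalyst uses 120 of 144 (slack = 24).
Since catalyst is not tight, its dual is 0.
From A_Bᵀ y = c: 1·y_cooling + 1·y_reactor time = 9.5; 6·y_cooling + 1·y_reactor time = 52.
This yields shadow prices y_cooling = 8.5, y_reactor time = 1.
Shadow price of catalyst = 0.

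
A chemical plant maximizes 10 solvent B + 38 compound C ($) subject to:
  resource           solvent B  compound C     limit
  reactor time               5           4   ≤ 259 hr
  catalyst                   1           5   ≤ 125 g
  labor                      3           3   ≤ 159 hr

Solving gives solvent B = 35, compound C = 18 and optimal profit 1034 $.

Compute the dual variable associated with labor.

1

Check each constraint at x*: reactor time 247/259 (slack 12); catalyst 125/125 (tight); labor 159/159 (tight).
Since reactor time is not tight, its dual is 0.
From A_Bᵀ y = c: 1·y_catalyst + 3·y_labor = 10; 5·y_catalyst + 3·y_labor = 38.
→ y_catalyst = 7 and y_labor = 1.
Shadow price of labor = 1.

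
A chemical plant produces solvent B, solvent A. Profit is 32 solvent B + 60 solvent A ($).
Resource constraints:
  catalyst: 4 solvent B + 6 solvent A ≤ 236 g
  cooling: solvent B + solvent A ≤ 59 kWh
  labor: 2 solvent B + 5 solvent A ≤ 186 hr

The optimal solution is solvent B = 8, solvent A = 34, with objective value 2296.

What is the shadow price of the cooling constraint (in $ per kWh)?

0

Check each constraint at x*: catalyst 236/236 (tight); cooling 42/59 (slack 17); labor 186/186 (tight).
Since cooling is not tight, its dual is 0.
Dual feasibility on the basic columns requires 4·y_catalyst + 2·y_labor = 32, 6·y_catalyst + 5·y_labor = 60.
Solving: y_catalyst = 5, y_labor = 6.
Shadow price of cooling = 0.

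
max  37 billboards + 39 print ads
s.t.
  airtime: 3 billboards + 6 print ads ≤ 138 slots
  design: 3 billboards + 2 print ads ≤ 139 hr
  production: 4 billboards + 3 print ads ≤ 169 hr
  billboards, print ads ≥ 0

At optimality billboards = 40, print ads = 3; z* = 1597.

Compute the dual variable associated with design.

0

Check each constraint at x*: airtime 138/138 (tight); design 126/139 (slack 13); production 169/169 (tight).
By complementary slackness, y = 0 for the non-binding constraint.
The binding rows give the dual system: 3·y_airtime + 4·y_production = 37 and 6·y_airtime + 3·y_production = 39.
This yields shadow prices y_airtime = 3, y_production = 7.
Shadow price of design = 0.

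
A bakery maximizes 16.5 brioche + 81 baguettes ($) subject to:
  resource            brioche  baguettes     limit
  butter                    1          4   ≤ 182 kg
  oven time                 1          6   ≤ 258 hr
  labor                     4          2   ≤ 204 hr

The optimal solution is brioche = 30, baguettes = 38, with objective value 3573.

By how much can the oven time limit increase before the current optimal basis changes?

15

Binding constraints: butter, oven time. The basis is B = [[1,4],[1,6]] with det 2.
Per unit increase in oven time, x* moves by d = (-2, 0.5).
The basis stays optimal until brioche reaches 0; allowable increase = 15 hr.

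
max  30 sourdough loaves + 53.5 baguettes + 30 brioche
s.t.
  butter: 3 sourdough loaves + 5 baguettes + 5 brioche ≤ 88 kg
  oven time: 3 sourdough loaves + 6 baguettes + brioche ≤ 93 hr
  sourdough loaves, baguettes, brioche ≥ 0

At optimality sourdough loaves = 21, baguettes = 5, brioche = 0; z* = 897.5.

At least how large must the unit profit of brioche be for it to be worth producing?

36

Both butter and oven time are binding at x*.
The binding rows give the dual system: 3·y_butter + 3·y_oven time = 30 and 5·y_butter + 6·y_oven time = 53.5.
Solving: y_butter = 6.5, y_oven time = 3.5.
brioche enters the basis when its profit ≥ yᵀa₃ = 6.5·5 + 3.5·1 = 36.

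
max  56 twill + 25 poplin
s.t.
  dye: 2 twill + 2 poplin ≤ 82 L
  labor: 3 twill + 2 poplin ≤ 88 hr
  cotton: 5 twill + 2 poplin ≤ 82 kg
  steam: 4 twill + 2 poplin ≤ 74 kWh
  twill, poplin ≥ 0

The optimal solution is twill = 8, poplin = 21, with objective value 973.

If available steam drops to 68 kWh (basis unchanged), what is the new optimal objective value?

934

Check each constraint at x*: dye 58/82 (slack 24); labor 66/88 (slack 22); cotton 82/82 (tight); steam 74/74 (tight).
Since dye, labor are not tight, their duals are 0.
Dual feasibility on the basic columns requires 5·y_cotton + 4·y_steam = 56, 2·y_cotton + 2·y_steam = 25.
→ y_cotton = 6 and y_steam = 6.5.
Δz = y_steam·Δb = 6.5 × (-6) = -39, so new z* = 973 − 39 = 934.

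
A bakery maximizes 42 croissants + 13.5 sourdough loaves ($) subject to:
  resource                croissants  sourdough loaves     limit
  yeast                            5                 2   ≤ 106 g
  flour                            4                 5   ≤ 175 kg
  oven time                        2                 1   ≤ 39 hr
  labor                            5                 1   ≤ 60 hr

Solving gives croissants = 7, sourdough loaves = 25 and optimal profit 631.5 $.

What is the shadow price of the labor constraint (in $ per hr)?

Check each constraint at x*: yeast 85/106 (slack 21); flour 153/175 (slack 22); oven time 39/39 (tight); labor 60/60 (tight).
By complementary slackness, y = 0 for the non-binding constraints.
The binding rows give the dual system: 2·y_oven time + 5·y_labor = 42 and 1·y_oven time + 1·y_labor = 13.5.
Solving: y_oven time = 8.5, y_labor = 5.
Shadow price of labor = 5.

5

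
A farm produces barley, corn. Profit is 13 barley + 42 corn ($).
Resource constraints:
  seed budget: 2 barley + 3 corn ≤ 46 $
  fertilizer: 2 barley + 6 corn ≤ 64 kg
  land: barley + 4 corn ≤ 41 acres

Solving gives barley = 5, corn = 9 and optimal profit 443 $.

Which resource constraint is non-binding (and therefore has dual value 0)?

seed budget

seed budget: 37/46 (slack 9)
fertilizer: 64/64 (binding)
land: 41/41 (binding)
By complementary slackness, a constraint with positive slack has shadow price 0 → seed budget.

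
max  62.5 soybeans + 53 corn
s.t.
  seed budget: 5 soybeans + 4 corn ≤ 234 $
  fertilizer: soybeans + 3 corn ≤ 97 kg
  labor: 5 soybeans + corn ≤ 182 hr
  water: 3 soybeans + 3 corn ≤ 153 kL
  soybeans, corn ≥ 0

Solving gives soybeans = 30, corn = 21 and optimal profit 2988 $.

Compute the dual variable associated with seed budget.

9.5

At the optimum: seed budget uses 234 of 234 (binding); fertilizer uses 93 of 97 (slack = 4); labor uses 171 of 182 (slack = 11); water uses 153 of 153 (binding).
By complementary slackness, y = 0 for the non-binding constraints.
Dual feasibility on the basic columns requires 5·y_seed budget + 3·y_water = 62.5, 4·y_seed budget + 3·y_water = 53.
→ y_seed budget = 9.5 and y_water = 5.
Shadow price of seed budget = 9.5.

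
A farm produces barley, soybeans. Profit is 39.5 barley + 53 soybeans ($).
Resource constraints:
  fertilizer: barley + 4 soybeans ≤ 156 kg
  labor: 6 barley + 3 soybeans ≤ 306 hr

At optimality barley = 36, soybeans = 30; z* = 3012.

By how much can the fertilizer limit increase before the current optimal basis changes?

Binding constraints: fertilizer, labor. The basis is B = [[1,4],[6,3]] with det -21.
Per unit increase in fertilizer, x* moves by d = (-0.1429, 0.2857).
The basis stays optimal until barley reaches 0; allowable increase = 252 kg.

252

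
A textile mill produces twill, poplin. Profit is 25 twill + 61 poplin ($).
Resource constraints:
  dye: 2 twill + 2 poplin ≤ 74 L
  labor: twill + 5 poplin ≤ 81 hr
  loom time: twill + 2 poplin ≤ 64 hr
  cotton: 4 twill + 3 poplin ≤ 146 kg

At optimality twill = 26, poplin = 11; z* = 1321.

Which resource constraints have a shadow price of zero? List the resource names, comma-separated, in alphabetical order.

dye: 74/74 (binding)
labor: 81/81 (binding)
loom time: 48/64 (slack 16)
cotton: 137/146 (slack 9)
By complementary slackness, a constraint with positive slack has shadow price 0 → cotton, loom time.

cotton, loom time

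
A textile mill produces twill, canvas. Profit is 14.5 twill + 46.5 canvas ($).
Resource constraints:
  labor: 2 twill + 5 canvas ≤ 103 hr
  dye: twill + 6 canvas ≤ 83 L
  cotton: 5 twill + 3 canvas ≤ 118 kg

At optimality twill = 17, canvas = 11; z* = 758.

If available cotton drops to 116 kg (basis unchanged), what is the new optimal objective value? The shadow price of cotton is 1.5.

Δb = -2, so new z* = 758 + (1.5)·(-2) = 758 − 3 = 755.

755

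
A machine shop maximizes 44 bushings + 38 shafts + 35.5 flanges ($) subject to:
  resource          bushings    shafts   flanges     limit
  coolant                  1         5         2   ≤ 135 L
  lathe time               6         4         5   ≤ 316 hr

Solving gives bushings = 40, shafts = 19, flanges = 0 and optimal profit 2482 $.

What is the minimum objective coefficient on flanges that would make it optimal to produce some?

39

At the optimum: coolant uses 135 of 135 (binding); lathe time uses 316 of 316 (binding).
From A_Bᵀ y = c: 1·y_coolant + 6·y_lathe time = 44; 5·y_coolant + 4·y_lathe time = 38.
Solving: y_coolant = 2, y_lathe time = 7.
flanges enters the basis when its profit ≥ yᵀa₃ = 2·2 + 7·5 = 39.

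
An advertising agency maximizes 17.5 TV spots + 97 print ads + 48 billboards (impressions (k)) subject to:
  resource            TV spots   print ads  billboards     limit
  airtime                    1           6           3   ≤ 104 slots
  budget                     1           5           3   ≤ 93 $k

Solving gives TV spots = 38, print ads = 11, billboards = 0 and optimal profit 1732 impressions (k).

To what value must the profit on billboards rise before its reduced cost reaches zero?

At the optimum: airtime uses 104 of 104 (binding); budget uses 93 of 93 (binding).
Dual feasibility on the basic columns requires 1·y_airtime + 1·y_budget = 17.5, 6·y_airtime + 5·y_budget = 97.
This yields shadow prices y_airtime = 9.5, y_budget = 8.
billboards enters the basis when its profit ≥ yᵀa₃ = 9.5·3 + 8·3 = 52.5.

52.5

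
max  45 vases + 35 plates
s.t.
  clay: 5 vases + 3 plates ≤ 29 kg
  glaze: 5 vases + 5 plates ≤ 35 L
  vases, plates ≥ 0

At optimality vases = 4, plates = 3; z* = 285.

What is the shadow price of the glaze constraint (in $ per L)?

4

Both clay and glaze are binding at x*.
Dual feasibility on the basic columns requires 5·y_clay + 5·y_glaze = 45, 3·y_clay + 5·y_glaze = 35.
→ y_clay = 5 and y_glaze = 4.
Shadow price of glaze = 4.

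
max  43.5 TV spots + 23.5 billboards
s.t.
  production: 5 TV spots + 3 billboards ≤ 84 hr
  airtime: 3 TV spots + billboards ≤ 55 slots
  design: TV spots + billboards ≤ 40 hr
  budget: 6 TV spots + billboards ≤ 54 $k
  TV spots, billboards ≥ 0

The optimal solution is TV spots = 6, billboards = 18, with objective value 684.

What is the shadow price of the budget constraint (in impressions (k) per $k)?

1

Check each constraint at x*: production 84/84 (tight); airtime 36/55 (slack 19); design 24/40 (slack 16); budget 54/54 (tight).
By complementary slackness, y = 0 for the non-binding constraints.
Dual feasibility on the basic columns requires 5·y_production + 6·y_budget = 43.5, 3·y_production + 1·y_budget = 23.5.
This yields shadow prices y_production = 7.5, y_budget = 1.
Shadow price of budget = 1.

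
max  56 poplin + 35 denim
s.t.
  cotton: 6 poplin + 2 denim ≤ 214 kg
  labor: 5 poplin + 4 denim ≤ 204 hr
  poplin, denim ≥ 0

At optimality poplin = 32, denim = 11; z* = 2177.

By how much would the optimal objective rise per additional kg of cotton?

Both cotton and labor are binding at x*.
The binding rows give the dual system: 6·y_cotton + 5·y_labor = 56 and 2·y_cotton + 4·y_labor = 35.
→ y_cotton = 3.5 and y_labor = 7.
Shadow price of cotton = 3.5.

3.5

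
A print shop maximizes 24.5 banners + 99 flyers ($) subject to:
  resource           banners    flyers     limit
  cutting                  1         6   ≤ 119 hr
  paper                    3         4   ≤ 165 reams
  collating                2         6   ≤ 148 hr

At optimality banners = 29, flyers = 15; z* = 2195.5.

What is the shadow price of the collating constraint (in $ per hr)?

Binding: cutting and collating. Non-binding: paper (18 unused).
Since paper is not tight, its dual is 0.
From A_Bᵀ y = c: 1·y_cutting + 2·y_collating = 24.5; 6·y_cutting + 6·y_collating = 99.
→ y_cutting = 8.5 and y_collating = 8.
Shadow price of collating = 8.

8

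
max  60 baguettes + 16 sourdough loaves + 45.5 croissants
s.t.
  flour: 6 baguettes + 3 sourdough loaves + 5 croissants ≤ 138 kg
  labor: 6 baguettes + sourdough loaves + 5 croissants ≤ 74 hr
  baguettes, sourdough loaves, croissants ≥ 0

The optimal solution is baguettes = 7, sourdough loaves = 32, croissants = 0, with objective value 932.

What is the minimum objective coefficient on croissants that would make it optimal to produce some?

Check each constraint at x*: flour 138/138 (tight); labor 74/74 (tight).
Dual feasibility on the basic columns requires 6·y_flour + 6·y_labor = 60, 3·y_flour + 1·y_labor = 16.
This yields shadow prices y_flour = 3, y_labor = 7.
croissants enters the basis when its profit ≥ yᵀa₃ = 3·5 + 7·5 = 50.

50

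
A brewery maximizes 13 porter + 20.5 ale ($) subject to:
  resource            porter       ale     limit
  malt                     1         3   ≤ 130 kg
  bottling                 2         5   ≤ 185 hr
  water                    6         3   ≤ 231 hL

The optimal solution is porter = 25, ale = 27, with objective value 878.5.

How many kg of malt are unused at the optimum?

24

malt used = 1·25 + 3·27 = 106; slack = 130 − 106 = 24.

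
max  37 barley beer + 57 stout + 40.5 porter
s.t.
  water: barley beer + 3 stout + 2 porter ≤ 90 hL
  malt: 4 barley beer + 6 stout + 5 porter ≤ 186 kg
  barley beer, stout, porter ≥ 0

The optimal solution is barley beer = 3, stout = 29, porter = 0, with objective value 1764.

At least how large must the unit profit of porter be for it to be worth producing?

47

At the optimum: water uses 90 of 90 (binding); malt uses 186 of 186 (binding).
From A_Bᵀ y = c: 1·y_water + 4·y_malt = 37; 3·y_water + 6·y_malt = 57.
→ y_water = 1 and y_malt = 9.
porter enters the basis when its profit ≥ yᵀa₃ = 1·2 + 9·5 = 47.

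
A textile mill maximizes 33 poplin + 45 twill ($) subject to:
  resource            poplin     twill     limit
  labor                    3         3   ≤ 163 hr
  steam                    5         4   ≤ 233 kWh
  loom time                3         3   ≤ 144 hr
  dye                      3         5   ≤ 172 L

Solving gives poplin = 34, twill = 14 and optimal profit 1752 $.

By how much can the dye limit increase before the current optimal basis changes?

68

Binding constraints: loom time, dye. The basis is B = [[3,3],[3,5]] with det 6.
Per unit increase in dye, x* moves by d = (-0.5, 0.5).
The basis stays optimal until poplin reaches 0; allowable increase = 68 L.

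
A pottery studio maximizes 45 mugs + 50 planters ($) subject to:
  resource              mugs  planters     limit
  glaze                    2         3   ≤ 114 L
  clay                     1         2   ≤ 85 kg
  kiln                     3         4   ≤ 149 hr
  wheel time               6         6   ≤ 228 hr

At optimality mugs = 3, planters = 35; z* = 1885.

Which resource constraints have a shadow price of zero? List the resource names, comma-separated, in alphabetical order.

glaze: 111/114 (slack 3)
clay: 73/85 (slack 12)
kiln: 149/149 (binding)
wheel time: 228/228 (binding)
By complementary slackness, a constraint with positive slack has shadow price 0 → clay, glaze.

clay, glaze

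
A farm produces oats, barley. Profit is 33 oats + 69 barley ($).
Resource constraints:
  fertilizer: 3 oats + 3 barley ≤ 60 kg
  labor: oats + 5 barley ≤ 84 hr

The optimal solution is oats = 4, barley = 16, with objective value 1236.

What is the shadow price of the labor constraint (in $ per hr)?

Both fertilizer and labor are binding at x*.
Dual feasibility on the basic columns requires 3·y_fertilizer + 1·y_labor = 33, 3·y_fertilizer + 5·y_labor = 69.
→ y_fertilizer = 8 and y_labor = 9.
Shadow price of labor = 9.

9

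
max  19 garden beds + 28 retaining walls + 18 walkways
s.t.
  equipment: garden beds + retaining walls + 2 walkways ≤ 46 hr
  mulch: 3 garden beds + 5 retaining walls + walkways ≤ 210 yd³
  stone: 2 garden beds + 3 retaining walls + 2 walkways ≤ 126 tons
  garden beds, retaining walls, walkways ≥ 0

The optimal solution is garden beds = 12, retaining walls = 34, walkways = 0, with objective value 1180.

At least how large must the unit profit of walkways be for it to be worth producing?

20

Check each constraint at x*: equipment 46/46 (tight); mulch 206/210 (slack 4); stone 126/126 (tight).
Since mulch is not tight, its dual is 0.
From A_Bᵀ y = c: 1·y_equipment + 2·y_stone = 19; 1·y_equipment + 3·y_stone = 28.
Solving: y_equipment = 1, y_stone = 9.
walkways enters the basis when its profit ≥ yᵀa₃ = 1·2 + 9·2 = 20.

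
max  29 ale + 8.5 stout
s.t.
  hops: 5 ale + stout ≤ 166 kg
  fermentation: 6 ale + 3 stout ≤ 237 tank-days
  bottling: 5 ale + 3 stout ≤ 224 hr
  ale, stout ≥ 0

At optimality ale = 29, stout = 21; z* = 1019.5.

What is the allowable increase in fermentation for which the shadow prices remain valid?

14.4

Binding constraints: hops, fermentation. The basis is B = [[5,1],[6,3]] with det 9.
Per unit increase in fermentation, x* moves by d = (-0.1111, 0.5556).
The basis stays optimal until bottling becomes binding; allowable increase = 14.4 tank-days.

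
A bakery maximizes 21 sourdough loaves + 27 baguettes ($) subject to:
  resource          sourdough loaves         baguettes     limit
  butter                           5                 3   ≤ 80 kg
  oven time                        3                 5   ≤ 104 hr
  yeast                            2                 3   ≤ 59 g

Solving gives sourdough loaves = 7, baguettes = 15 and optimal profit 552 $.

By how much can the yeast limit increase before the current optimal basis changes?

Binding constraints: butter, yeast. The basis is B = [[5,3],[2,3]] with det 9.
Per unit increase in yeast, x* moves by d = (-0.3333, 0.5556).
The basis stays optimal until oven time becomes binding; allowable increase = 4.5 g.

4.5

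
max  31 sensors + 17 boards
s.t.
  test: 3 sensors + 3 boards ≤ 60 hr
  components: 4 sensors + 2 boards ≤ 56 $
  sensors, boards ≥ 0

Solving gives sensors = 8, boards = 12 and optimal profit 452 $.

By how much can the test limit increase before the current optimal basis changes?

24

Binding constraints: test, components. The basis is B = [[3,3],[4,2]] with det -6.
Per unit increase in test, x* moves by d = (-0.3333, 0.6667).
The basis stays optimal until sensors reaches 0; allowable increase = 24 hr.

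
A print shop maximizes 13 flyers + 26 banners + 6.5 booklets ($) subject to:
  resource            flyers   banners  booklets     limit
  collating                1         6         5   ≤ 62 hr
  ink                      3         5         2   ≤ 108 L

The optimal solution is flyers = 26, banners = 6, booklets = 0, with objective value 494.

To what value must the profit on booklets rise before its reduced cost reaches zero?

Both collating and ink are binding at x*.
From A_Bᵀ y = c: 1·y_collating + 3·y_ink = 13; 6·y_collating + 5·y_ink = 26.
→ y_collating = 1 and y_ink = 4.
booklets enters the basis when its profit ≥ yᵀa₃ = 1·5 + 4·2 = 13.

13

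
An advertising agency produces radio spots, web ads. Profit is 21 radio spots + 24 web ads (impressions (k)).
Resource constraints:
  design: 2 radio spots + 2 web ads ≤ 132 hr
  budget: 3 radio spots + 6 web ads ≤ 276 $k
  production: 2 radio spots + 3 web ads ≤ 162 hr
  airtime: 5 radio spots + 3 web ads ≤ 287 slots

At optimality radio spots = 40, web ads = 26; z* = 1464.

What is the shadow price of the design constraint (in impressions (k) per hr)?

9

Binding: design and budget. Non-binding: production (4 unused), airtime (9 unused).
By complementary slackness, y = 0 for the non-binding constraints.
From A_Bᵀ y = c: 2·y_design + 3·y_budget = 21; 2·y_design + 6·y_budget = 24.
This yields shadow prices y_design = 9, y_budget = 1.
Shadow price of design = 9.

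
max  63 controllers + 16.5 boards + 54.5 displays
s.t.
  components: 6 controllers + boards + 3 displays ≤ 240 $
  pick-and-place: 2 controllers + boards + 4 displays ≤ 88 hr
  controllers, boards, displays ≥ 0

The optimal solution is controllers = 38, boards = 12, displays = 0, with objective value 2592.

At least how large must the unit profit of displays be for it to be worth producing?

Check each constraint at x*: components 240/240 (tight); pick-and-place 88/88 (tight).
From A_Bᵀ y = c: 6·y_components + 2·y_pick-and-place = 63; 1·y_components + 1·y_pick-and-place = 16.5.
This yields shadow prices y_components = 7.5, y_pick-and-place = 9.
displays enters the basis when its profit ≥ yᵀa₃ = 7.5·3 + 9·4 = 58.5.

58.5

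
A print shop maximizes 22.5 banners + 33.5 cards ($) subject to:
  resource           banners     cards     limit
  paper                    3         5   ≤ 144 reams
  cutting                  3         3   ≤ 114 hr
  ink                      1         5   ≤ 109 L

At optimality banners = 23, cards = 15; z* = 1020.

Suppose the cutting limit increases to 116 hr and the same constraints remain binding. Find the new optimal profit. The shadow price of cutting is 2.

Δb = 2, so new z* = 1020 + (2)·(2) = 1020 + 4 = 1024.

1024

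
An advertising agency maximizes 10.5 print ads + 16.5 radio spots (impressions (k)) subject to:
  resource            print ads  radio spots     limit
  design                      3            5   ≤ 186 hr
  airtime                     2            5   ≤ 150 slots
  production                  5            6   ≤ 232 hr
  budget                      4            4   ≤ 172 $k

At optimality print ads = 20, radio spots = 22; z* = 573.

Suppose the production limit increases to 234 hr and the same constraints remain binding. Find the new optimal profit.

576

Binding: airtime and production. Non-binding: design (16 unused), budget (4 unused).
By complementary slackness, y = 0 for the non-binding constraints.
The binding rows give the dual system: 2·y_airtime + 5·y_production = 10.5 and 5·y_airtime + 6·y_production = 16.5.
→ y_airtime = 1.5 and y_production = 1.5.
Δz = y_production·Δb = 1.5 × (2) = 3, so new z* = 573 + 3 = 576.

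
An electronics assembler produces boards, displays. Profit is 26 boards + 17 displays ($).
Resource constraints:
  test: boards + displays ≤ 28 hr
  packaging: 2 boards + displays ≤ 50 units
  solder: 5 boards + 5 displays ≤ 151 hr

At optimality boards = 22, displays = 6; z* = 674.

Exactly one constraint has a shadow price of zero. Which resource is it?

test: 28/28 (binding)
packaging: 50/50 (binding)
solder: 140/151 (slack 11)
By complementary slackness, a constraint with positive slack has shadow price 0 → solder.

solder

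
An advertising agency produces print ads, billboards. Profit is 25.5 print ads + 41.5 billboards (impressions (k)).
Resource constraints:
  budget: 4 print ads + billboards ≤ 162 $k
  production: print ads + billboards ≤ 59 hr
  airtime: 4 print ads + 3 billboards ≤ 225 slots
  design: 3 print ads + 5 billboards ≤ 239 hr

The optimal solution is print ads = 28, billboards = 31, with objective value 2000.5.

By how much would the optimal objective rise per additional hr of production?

1.5

Check each constraint at x*: budget 143/162 (slack 19); production 59/59 (tight); airtime 205/225 (slack 20); design 239/239 (tight).
By complementary slackness, y = 0 for the non-binding constraints.
The binding rows give the dual system: 1·y_production + 3·y_design = 25.5 and 1·y_production + 5·y_design = 41.5.
→ y_production = 1.5 and y_design = 8.
Shadow price of production = 1.5.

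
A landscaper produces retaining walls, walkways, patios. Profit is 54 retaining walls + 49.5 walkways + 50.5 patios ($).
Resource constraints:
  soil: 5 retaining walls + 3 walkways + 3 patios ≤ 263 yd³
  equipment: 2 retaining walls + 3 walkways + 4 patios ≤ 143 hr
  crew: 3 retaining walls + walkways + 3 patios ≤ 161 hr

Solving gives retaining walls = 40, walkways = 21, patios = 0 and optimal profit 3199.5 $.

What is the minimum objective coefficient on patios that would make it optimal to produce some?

At the optimum: soil uses 263 of 263 (binding); equipment uses 143 of 143 (binding); crew uses 141 of 161 (slack = 20).
By complementary slackness, y = 0 for the non-binding constraint.
From A_Bᵀ y = c: 5·y_soil + 2·y_equipment = 54; 3·y_soil + 3·y_equipment = 49.5.
Solving: y_soil = 7, y_equipment = 9.5.
patios enters the basis when its profit ≥ yᵀa₃ = 7·3 + 9.5·4 = 59.

59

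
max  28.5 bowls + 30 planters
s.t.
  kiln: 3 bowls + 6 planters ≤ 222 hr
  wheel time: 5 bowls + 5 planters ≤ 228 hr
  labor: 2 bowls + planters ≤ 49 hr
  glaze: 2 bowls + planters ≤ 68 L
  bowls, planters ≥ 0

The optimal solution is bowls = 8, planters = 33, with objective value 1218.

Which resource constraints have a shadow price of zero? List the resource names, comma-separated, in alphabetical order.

glaze, wheel time

kiln: 222/222 (binding)
wheel time: 205/228 (slack 23)
labor: 49/49 (binding)
glaze: 49/68 (slack 19)
By complementary slackness, a constraint with positive slack has shadow price 0 → glaze, wheel time.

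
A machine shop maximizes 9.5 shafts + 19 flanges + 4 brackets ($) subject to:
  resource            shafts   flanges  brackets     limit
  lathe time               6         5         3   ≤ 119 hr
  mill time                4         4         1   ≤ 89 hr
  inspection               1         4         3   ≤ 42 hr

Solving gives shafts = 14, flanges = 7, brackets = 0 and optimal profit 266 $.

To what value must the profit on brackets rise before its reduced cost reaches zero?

13.5

Check each constraint at x*: lathe time 119/119 (tight); mill time 84/89 (slack 5); inspection 42/42 (tight).
Slack constraints have shadow price 0 (complementary slackness).
The binding rows give the dual system: 6·y_lathe time + 1·y_inspection = 9.5 and 5·y_lathe time + 4·y_inspection = 19.
This yields shadow prices y_lathe time = 1, y_inspection = 3.5.
brackets enters the basis when its profit ≥ yᵀa₃ = 1·3 + 3.5·3 = 13.5.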